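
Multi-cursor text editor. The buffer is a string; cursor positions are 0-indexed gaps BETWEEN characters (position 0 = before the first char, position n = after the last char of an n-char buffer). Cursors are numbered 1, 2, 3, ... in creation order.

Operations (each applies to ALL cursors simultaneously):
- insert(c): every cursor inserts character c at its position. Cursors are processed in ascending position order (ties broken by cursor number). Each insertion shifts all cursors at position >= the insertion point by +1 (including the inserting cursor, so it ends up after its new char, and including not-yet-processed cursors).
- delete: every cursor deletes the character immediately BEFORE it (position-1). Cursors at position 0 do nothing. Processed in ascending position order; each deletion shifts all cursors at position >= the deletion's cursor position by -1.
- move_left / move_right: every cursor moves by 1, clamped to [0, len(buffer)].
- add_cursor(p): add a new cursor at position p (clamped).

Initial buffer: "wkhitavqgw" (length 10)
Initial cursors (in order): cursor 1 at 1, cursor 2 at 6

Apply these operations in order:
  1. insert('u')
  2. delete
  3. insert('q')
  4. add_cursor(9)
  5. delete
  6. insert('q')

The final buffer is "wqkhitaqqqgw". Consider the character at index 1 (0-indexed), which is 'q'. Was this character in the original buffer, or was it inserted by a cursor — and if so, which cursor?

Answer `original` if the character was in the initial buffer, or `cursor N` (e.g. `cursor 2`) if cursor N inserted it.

Answer: cursor 1

Derivation:
After op 1 (insert('u')): buffer="wukhitauvqgw" (len 12), cursors c1@2 c2@8, authorship .1.....2....
After op 2 (delete): buffer="wkhitavqgw" (len 10), cursors c1@1 c2@6, authorship ..........
After op 3 (insert('q')): buffer="wqkhitaqvqgw" (len 12), cursors c1@2 c2@8, authorship .1.....2....
After op 4 (add_cursor(9)): buffer="wqkhitaqvqgw" (len 12), cursors c1@2 c2@8 c3@9, authorship .1.....2....
After op 5 (delete): buffer="wkhitaqgw" (len 9), cursors c1@1 c2@6 c3@6, authorship .........
After op 6 (insert('q')): buffer="wqkhitaqqqgw" (len 12), cursors c1@2 c2@9 c3@9, authorship .1.....23...
Authorship (.=original, N=cursor N): . 1 . . . . . 2 3 . . .
Index 1: author = 1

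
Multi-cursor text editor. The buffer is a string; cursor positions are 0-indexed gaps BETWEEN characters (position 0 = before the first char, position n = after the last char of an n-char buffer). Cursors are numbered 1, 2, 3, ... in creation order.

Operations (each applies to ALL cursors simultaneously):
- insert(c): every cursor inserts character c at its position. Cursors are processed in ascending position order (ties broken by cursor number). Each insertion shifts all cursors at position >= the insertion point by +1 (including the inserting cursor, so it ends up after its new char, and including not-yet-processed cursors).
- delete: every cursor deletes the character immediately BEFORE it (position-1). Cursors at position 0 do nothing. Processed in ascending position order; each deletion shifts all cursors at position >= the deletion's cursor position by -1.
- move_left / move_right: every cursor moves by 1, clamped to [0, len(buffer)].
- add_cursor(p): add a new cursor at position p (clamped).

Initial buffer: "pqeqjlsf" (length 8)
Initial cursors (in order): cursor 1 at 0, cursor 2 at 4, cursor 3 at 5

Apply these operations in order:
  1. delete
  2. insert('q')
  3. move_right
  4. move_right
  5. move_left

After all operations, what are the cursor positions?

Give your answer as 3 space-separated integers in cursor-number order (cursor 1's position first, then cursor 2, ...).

After op 1 (delete): buffer="pqelsf" (len 6), cursors c1@0 c2@3 c3@3, authorship ......
After op 2 (insert('q')): buffer="qpqeqqlsf" (len 9), cursors c1@1 c2@6 c3@6, authorship 1...23...
After op 3 (move_right): buffer="qpqeqqlsf" (len 9), cursors c1@2 c2@7 c3@7, authorship 1...23...
After op 4 (move_right): buffer="qpqeqqlsf" (len 9), cursors c1@3 c2@8 c3@8, authorship 1...23...
After op 5 (move_left): buffer="qpqeqqlsf" (len 9), cursors c1@2 c2@7 c3@7, authorship 1...23...

Answer: 2 7 7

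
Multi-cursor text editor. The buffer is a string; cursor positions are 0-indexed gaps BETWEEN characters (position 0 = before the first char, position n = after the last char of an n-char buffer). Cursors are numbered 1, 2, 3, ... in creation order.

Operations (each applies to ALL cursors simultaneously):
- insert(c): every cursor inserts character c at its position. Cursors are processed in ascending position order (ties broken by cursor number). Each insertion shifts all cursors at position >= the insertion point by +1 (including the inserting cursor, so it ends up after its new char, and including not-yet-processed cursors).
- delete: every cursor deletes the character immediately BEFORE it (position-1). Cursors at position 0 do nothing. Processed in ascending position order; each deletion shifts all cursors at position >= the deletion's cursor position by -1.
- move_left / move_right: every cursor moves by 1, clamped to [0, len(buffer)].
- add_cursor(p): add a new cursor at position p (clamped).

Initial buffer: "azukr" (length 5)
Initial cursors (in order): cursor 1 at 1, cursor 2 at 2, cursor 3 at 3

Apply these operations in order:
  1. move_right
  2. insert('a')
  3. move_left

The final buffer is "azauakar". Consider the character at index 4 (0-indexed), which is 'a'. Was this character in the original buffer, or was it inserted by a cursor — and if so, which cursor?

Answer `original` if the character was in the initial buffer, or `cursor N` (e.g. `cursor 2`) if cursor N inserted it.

Answer: cursor 2

Derivation:
After op 1 (move_right): buffer="azukr" (len 5), cursors c1@2 c2@3 c3@4, authorship .....
After op 2 (insert('a')): buffer="azauakar" (len 8), cursors c1@3 c2@5 c3@7, authorship ..1.2.3.
After op 3 (move_left): buffer="azauakar" (len 8), cursors c1@2 c2@4 c3@6, authorship ..1.2.3.
Authorship (.=original, N=cursor N): . . 1 . 2 . 3 .
Index 4: author = 2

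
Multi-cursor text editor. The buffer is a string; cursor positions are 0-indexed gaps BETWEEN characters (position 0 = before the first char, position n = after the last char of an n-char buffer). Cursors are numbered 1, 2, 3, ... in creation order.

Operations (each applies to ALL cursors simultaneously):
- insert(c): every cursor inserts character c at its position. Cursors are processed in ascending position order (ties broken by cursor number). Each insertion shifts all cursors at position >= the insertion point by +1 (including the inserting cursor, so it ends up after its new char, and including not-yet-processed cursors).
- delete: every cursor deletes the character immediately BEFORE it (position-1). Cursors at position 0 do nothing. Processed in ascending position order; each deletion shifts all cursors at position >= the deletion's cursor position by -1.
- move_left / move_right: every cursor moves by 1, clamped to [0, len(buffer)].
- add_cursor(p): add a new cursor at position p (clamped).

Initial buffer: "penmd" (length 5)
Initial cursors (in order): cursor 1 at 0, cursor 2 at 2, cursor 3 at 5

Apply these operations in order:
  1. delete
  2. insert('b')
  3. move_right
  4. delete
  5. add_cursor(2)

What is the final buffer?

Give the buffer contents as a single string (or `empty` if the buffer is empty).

After op 1 (delete): buffer="pnm" (len 3), cursors c1@0 c2@1 c3@3, authorship ...
After op 2 (insert('b')): buffer="bpbnmb" (len 6), cursors c1@1 c2@3 c3@6, authorship 1.2..3
After op 3 (move_right): buffer="bpbnmb" (len 6), cursors c1@2 c2@4 c3@6, authorship 1.2..3
After op 4 (delete): buffer="bbm" (len 3), cursors c1@1 c2@2 c3@3, authorship 12.
After op 5 (add_cursor(2)): buffer="bbm" (len 3), cursors c1@1 c2@2 c4@2 c3@3, authorship 12.

Answer: bbm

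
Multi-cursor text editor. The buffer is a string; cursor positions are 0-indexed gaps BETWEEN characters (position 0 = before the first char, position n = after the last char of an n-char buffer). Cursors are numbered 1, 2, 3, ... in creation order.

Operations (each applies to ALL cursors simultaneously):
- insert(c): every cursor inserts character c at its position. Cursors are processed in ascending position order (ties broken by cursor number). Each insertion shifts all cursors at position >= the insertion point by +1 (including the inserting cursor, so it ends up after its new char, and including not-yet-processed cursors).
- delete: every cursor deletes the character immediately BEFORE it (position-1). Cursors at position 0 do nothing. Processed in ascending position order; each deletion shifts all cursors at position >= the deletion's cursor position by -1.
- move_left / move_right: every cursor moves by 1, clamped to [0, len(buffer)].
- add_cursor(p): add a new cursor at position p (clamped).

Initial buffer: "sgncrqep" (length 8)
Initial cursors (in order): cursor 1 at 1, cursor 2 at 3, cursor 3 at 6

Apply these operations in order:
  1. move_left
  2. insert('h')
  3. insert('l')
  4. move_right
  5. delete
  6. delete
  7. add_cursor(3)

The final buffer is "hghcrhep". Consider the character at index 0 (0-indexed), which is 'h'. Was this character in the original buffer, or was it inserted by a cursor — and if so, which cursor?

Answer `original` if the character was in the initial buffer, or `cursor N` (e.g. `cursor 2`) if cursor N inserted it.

Answer: cursor 1

Derivation:
After op 1 (move_left): buffer="sgncrqep" (len 8), cursors c1@0 c2@2 c3@5, authorship ........
After op 2 (insert('h')): buffer="hsghncrhqep" (len 11), cursors c1@1 c2@4 c3@8, authorship 1..2...3...
After op 3 (insert('l')): buffer="hlsghlncrhlqep" (len 14), cursors c1@2 c2@6 c3@11, authorship 11..22...33...
After op 4 (move_right): buffer="hlsghlncrhlqep" (len 14), cursors c1@3 c2@7 c3@12, authorship 11..22...33...
After op 5 (delete): buffer="hlghlcrhlep" (len 11), cursors c1@2 c2@5 c3@9, authorship 11.22..33..
After op 6 (delete): buffer="hghcrhep" (len 8), cursors c1@1 c2@3 c3@6, authorship 1.2..3..
After op 7 (add_cursor(3)): buffer="hghcrhep" (len 8), cursors c1@1 c2@3 c4@3 c3@6, authorship 1.2..3..
Authorship (.=original, N=cursor N): 1 . 2 . . 3 . .
Index 0: author = 1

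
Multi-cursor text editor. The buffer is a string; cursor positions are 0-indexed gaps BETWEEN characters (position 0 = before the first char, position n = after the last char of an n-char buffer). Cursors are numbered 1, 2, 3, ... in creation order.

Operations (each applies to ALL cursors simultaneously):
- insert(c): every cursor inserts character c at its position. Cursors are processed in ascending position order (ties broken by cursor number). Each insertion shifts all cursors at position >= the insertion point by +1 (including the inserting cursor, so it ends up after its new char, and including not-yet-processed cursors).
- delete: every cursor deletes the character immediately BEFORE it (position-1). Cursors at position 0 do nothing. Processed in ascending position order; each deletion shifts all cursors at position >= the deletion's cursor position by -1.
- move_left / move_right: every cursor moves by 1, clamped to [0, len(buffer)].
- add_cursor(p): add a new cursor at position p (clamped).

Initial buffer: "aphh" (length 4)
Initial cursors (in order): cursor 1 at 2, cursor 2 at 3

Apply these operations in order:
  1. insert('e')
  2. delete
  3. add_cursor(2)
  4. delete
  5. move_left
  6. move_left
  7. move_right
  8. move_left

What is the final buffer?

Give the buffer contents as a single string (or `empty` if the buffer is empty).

Answer: h

Derivation:
After op 1 (insert('e')): buffer="apeheh" (len 6), cursors c1@3 c2@5, authorship ..1.2.
After op 2 (delete): buffer="aphh" (len 4), cursors c1@2 c2@3, authorship ....
After op 3 (add_cursor(2)): buffer="aphh" (len 4), cursors c1@2 c3@2 c2@3, authorship ....
After op 4 (delete): buffer="h" (len 1), cursors c1@0 c2@0 c3@0, authorship .
After op 5 (move_left): buffer="h" (len 1), cursors c1@0 c2@0 c3@0, authorship .
After op 6 (move_left): buffer="h" (len 1), cursors c1@0 c2@0 c3@0, authorship .
After op 7 (move_right): buffer="h" (len 1), cursors c1@1 c2@1 c3@1, authorship .
After op 8 (move_left): buffer="h" (len 1), cursors c1@0 c2@0 c3@0, authorship .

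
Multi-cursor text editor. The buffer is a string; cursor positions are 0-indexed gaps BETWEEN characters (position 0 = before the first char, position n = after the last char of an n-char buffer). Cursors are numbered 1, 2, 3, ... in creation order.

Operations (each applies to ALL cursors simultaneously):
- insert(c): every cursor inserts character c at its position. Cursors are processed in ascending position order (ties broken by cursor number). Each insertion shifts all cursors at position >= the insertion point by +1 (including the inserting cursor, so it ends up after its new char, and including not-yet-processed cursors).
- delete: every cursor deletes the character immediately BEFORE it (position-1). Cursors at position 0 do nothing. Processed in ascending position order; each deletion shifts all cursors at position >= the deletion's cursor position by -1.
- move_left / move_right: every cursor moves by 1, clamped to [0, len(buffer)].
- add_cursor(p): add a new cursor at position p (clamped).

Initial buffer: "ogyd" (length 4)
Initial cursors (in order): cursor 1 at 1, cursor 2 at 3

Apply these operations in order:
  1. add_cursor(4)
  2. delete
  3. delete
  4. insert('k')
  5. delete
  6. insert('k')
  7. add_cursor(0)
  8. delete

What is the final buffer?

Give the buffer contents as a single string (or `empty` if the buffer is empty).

Answer: empty

Derivation:
After op 1 (add_cursor(4)): buffer="ogyd" (len 4), cursors c1@1 c2@3 c3@4, authorship ....
After op 2 (delete): buffer="g" (len 1), cursors c1@0 c2@1 c3@1, authorship .
After op 3 (delete): buffer="" (len 0), cursors c1@0 c2@0 c3@0, authorship 
After op 4 (insert('k')): buffer="kkk" (len 3), cursors c1@3 c2@3 c3@3, authorship 123
After op 5 (delete): buffer="" (len 0), cursors c1@0 c2@0 c3@0, authorship 
After op 6 (insert('k')): buffer="kkk" (len 3), cursors c1@3 c2@3 c3@3, authorship 123
After op 7 (add_cursor(0)): buffer="kkk" (len 3), cursors c4@0 c1@3 c2@3 c3@3, authorship 123
After op 8 (delete): buffer="" (len 0), cursors c1@0 c2@0 c3@0 c4@0, authorship 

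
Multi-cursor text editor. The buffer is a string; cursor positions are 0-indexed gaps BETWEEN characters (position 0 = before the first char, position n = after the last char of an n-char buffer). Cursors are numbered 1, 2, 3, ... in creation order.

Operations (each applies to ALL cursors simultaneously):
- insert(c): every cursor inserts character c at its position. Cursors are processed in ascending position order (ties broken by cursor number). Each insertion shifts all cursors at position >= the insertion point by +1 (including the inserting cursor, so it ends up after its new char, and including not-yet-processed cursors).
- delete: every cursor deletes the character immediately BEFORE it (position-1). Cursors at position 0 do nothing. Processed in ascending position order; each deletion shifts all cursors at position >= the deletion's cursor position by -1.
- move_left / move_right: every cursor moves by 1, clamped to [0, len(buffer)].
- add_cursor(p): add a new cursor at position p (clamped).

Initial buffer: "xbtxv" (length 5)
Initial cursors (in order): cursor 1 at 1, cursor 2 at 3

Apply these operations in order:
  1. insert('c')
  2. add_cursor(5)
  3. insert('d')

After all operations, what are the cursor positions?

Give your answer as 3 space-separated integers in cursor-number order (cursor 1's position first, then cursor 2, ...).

After op 1 (insert('c')): buffer="xcbtcxv" (len 7), cursors c1@2 c2@5, authorship .1..2..
After op 2 (add_cursor(5)): buffer="xcbtcxv" (len 7), cursors c1@2 c2@5 c3@5, authorship .1..2..
After op 3 (insert('d')): buffer="xcdbtcddxv" (len 10), cursors c1@3 c2@8 c3@8, authorship .11..223..

Answer: 3 8 8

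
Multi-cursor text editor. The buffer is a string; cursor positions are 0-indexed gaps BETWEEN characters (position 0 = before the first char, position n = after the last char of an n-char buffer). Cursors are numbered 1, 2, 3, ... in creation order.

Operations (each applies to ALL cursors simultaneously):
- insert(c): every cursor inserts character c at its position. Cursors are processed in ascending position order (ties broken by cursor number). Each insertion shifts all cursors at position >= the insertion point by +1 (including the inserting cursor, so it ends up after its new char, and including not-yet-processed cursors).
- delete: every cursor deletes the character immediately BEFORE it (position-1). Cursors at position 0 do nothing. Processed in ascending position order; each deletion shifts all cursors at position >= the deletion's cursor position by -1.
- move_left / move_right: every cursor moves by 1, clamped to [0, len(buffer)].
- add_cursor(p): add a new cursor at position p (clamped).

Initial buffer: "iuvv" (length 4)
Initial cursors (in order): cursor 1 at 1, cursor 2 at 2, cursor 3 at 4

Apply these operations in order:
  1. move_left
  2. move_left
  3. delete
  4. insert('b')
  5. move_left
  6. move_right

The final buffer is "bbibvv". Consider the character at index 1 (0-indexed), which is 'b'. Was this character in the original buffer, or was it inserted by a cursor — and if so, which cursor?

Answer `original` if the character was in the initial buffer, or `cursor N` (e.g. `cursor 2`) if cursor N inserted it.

After op 1 (move_left): buffer="iuvv" (len 4), cursors c1@0 c2@1 c3@3, authorship ....
After op 2 (move_left): buffer="iuvv" (len 4), cursors c1@0 c2@0 c3@2, authorship ....
After op 3 (delete): buffer="ivv" (len 3), cursors c1@0 c2@0 c3@1, authorship ...
After op 4 (insert('b')): buffer="bbibvv" (len 6), cursors c1@2 c2@2 c3@4, authorship 12.3..
After op 5 (move_left): buffer="bbibvv" (len 6), cursors c1@1 c2@1 c3@3, authorship 12.3..
After op 6 (move_right): buffer="bbibvv" (len 6), cursors c1@2 c2@2 c3@4, authorship 12.3..
Authorship (.=original, N=cursor N): 1 2 . 3 . .
Index 1: author = 2

Answer: cursor 2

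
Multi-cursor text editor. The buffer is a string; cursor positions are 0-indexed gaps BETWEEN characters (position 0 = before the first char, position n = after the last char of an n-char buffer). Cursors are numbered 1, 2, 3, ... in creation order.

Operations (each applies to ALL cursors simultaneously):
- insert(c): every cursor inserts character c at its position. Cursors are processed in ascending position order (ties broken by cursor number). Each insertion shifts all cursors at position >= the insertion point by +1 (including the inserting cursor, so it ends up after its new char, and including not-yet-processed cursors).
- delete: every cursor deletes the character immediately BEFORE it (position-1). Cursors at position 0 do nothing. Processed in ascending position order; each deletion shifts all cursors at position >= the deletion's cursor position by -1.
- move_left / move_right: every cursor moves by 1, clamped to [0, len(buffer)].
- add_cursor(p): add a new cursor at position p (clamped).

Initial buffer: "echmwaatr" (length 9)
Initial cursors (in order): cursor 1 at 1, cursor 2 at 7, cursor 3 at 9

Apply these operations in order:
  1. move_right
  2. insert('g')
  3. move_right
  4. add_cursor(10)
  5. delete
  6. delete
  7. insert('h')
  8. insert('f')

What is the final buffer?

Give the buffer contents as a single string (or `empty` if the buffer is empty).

Answer: echfmwhhhfff

Derivation:
After op 1 (move_right): buffer="echmwaatr" (len 9), cursors c1@2 c2@8 c3@9, authorship .........
After op 2 (insert('g')): buffer="ecghmwaatgrg" (len 12), cursors c1@3 c2@10 c3@12, authorship ..1......2.3
After op 3 (move_right): buffer="ecghmwaatgrg" (len 12), cursors c1@4 c2@11 c3@12, authorship ..1......2.3
After op 4 (add_cursor(10)): buffer="ecghmwaatgrg" (len 12), cursors c1@4 c4@10 c2@11 c3@12, authorship ..1......2.3
After op 5 (delete): buffer="ecgmwaat" (len 8), cursors c1@3 c2@8 c3@8 c4@8, authorship ..1.....
After op 6 (delete): buffer="ecmw" (len 4), cursors c1@2 c2@4 c3@4 c4@4, authorship ....
After op 7 (insert('h')): buffer="echmwhhh" (len 8), cursors c1@3 c2@8 c3@8 c4@8, authorship ..1..234
After op 8 (insert('f')): buffer="echfmwhhhfff" (len 12), cursors c1@4 c2@12 c3@12 c4@12, authorship ..11..234234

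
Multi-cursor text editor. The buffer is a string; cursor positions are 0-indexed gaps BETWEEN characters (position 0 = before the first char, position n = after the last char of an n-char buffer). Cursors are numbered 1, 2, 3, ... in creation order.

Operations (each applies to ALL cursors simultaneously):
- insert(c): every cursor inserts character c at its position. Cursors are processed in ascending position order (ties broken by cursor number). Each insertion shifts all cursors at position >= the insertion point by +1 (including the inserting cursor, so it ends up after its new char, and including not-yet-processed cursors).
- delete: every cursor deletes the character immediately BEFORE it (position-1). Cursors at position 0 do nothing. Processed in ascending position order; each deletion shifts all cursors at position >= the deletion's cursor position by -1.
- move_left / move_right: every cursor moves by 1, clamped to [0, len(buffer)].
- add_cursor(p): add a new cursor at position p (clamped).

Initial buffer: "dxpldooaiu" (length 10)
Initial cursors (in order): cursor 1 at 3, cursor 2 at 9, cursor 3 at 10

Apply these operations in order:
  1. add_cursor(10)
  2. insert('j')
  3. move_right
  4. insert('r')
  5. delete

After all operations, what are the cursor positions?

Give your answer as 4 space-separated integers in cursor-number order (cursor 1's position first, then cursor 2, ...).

Answer: 5 12 14 14

Derivation:
After op 1 (add_cursor(10)): buffer="dxpldooaiu" (len 10), cursors c1@3 c2@9 c3@10 c4@10, authorship ..........
After op 2 (insert('j')): buffer="dxpjldooaijujj" (len 14), cursors c1@4 c2@11 c3@14 c4@14, authorship ...1......2.34
After op 3 (move_right): buffer="dxpjldooaijujj" (len 14), cursors c1@5 c2@12 c3@14 c4@14, authorship ...1......2.34
After op 4 (insert('r')): buffer="dxpjlrdooaijurjjrr" (len 18), cursors c1@6 c2@14 c3@18 c4@18, authorship ...1.1.....2.23434
After op 5 (delete): buffer="dxpjldooaijujj" (len 14), cursors c1@5 c2@12 c3@14 c4@14, authorship ...1......2.34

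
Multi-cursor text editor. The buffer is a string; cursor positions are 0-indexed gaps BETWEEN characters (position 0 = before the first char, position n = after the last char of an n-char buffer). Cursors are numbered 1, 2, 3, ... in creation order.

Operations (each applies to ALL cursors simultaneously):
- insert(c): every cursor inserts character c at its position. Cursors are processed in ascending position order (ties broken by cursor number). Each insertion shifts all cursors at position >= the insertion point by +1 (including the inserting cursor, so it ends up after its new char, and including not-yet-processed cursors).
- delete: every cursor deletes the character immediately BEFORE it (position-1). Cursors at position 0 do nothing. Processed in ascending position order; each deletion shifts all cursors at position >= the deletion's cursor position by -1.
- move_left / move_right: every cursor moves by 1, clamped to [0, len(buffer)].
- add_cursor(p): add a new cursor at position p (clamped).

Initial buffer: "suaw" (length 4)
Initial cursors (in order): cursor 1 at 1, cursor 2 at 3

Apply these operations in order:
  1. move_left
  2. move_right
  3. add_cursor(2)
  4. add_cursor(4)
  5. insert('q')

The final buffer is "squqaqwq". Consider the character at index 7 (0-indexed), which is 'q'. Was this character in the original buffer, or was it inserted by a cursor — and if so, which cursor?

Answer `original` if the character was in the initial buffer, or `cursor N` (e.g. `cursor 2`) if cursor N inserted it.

Answer: cursor 4

Derivation:
After op 1 (move_left): buffer="suaw" (len 4), cursors c1@0 c2@2, authorship ....
After op 2 (move_right): buffer="suaw" (len 4), cursors c1@1 c2@3, authorship ....
After op 3 (add_cursor(2)): buffer="suaw" (len 4), cursors c1@1 c3@2 c2@3, authorship ....
After op 4 (add_cursor(4)): buffer="suaw" (len 4), cursors c1@1 c3@2 c2@3 c4@4, authorship ....
After op 5 (insert('q')): buffer="squqaqwq" (len 8), cursors c1@2 c3@4 c2@6 c4@8, authorship .1.3.2.4
Authorship (.=original, N=cursor N): . 1 . 3 . 2 . 4
Index 7: author = 4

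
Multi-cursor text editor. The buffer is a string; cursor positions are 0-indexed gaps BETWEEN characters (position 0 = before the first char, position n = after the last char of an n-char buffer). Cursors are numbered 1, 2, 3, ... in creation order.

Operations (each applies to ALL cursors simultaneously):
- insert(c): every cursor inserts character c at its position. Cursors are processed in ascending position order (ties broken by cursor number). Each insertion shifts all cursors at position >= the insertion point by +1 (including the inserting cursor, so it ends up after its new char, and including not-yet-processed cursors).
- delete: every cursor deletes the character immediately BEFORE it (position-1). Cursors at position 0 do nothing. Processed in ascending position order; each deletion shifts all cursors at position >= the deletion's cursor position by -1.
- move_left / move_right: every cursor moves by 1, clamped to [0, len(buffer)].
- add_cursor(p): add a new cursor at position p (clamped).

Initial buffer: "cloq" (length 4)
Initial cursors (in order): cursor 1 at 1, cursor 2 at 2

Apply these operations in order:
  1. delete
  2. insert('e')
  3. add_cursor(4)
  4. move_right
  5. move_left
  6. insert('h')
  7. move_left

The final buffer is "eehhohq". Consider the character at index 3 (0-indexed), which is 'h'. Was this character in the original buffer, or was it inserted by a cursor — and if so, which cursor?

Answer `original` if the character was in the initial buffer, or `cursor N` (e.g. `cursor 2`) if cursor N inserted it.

Answer: cursor 2

Derivation:
After op 1 (delete): buffer="oq" (len 2), cursors c1@0 c2@0, authorship ..
After op 2 (insert('e')): buffer="eeoq" (len 4), cursors c1@2 c2@2, authorship 12..
After op 3 (add_cursor(4)): buffer="eeoq" (len 4), cursors c1@2 c2@2 c3@4, authorship 12..
After op 4 (move_right): buffer="eeoq" (len 4), cursors c1@3 c2@3 c3@4, authorship 12..
After op 5 (move_left): buffer="eeoq" (len 4), cursors c1@2 c2@2 c3@3, authorship 12..
After op 6 (insert('h')): buffer="eehhohq" (len 7), cursors c1@4 c2@4 c3@6, authorship 1212.3.
After op 7 (move_left): buffer="eehhohq" (len 7), cursors c1@3 c2@3 c3@5, authorship 1212.3.
Authorship (.=original, N=cursor N): 1 2 1 2 . 3 .
Index 3: author = 2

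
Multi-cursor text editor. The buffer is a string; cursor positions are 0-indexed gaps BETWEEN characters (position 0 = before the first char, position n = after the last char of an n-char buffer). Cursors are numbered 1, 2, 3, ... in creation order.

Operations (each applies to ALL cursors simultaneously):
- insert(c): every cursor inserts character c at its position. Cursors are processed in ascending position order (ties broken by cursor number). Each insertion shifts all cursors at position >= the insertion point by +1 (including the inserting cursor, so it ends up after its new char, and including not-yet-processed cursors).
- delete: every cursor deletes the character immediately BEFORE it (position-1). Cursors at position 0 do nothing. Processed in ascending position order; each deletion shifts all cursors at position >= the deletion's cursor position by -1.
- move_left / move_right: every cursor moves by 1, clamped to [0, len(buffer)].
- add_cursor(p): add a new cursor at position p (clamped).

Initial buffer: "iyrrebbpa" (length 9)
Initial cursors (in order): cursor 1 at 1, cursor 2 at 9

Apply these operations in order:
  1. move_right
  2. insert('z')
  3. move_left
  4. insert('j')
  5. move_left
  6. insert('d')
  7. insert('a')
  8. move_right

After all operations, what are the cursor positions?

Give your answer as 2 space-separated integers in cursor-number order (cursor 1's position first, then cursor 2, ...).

After op 1 (move_right): buffer="iyrrebbpa" (len 9), cursors c1@2 c2@9, authorship .........
After op 2 (insert('z')): buffer="iyzrrebbpaz" (len 11), cursors c1@3 c2@11, authorship ..1.......2
After op 3 (move_left): buffer="iyzrrebbpaz" (len 11), cursors c1@2 c2@10, authorship ..1.......2
After op 4 (insert('j')): buffer="iyjzrrebbpajz" (len 13), cursors c1@3 c2@12, authorship ..11.......22
After op 5 (move_left): buffer="iyjzrrebbpajz" (len 13), cursors c1@2 c2@11, authorship ..11.......22
After op 6 (insert('d')): buffer="iydjzrrebbpadjz" (len 15), cursors c1@3 c2@13, authorship ..111.......222
After op 7 (insert('a')): buffer="iydajzrrebbpadajz" (len 17), cursors c1@4 c2@15, authorship ..1111.......2222
After op 8 (move_right): buffer="iydajzrrebbpadajz" (len 17), cursors c1@5 c2@16, authorship ..1111.......2222

Answer: 5 16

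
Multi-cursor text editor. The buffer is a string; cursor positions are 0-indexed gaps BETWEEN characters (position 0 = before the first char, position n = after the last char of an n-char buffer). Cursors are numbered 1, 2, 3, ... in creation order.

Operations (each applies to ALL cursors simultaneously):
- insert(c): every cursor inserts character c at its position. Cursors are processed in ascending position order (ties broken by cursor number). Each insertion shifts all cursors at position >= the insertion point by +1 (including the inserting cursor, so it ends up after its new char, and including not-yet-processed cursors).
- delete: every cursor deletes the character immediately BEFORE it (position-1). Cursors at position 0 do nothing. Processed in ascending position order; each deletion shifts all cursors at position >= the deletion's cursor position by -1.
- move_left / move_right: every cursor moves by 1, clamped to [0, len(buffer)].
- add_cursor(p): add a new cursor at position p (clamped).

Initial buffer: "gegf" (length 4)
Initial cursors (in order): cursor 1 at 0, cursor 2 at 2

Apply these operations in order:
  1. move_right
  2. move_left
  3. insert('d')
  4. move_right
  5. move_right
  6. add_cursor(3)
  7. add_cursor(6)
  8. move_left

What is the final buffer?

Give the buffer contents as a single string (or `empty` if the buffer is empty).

Answer: dgedgf

Derivation:
After op 1 (move_right): buffer="gegf" (len 4), cursors c1@1 c2@3, authorship ....
After op 2 (move_left): buffer="gegf" (len 4), cursors c1@0 c2@2, authorship ....
After op 3 (insert('d')): buffer="dgedgf" (len 6), cursors c1@1 c2@4, authorship 1..2..
After op 4 (move_right): buffer="dgedgf" (len 6), cursors c1@2 c2@5, authorship 1..2..
After op 5 (move_right): buffer="dgedgf" (len 6), cursors c1@3 c2@6, authorship 1..2..
After op 6 (add_cursor(3)): buffer="dgedgf" (len 6), cursors c1@3 c3@3 c2@6, authorship 1..2..
After op 7 (add_cursor(6)): buffer="dgedgf" (len 6), cursors c1@3 c3@3 c2@6 c4@6, authorship 1..2..
After op 8 (move_left): buffer="dgedgf" (len 6), cursors c1@2 c3@2 c2@5 c4@5, authorship 1..2..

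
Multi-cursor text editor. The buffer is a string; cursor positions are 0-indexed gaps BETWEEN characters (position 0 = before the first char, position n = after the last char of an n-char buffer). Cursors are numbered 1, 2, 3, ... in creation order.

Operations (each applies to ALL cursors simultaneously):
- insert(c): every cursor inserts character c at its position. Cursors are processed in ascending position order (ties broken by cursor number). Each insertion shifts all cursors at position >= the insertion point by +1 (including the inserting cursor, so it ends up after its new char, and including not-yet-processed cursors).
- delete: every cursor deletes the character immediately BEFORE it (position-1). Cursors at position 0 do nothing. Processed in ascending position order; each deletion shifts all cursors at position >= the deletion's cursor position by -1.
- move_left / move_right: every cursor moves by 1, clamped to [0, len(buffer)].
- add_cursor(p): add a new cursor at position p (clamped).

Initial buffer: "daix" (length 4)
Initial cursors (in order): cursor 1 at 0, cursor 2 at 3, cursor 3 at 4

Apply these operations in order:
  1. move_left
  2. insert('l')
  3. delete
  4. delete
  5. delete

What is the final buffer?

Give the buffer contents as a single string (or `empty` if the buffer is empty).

Answer: x

Derivation:
After op 1 (move_left): buffer="daix" (len 4), cursors c1@0 c2@2 c3@3, authorship ....
After op 2 (insert('l')): buffer="ldalilx" (len 7), cursors c1@1 c2@4 c3@6, authorship 1..2.3.
After op 3 (delete): buffer="daix" (len 4), cursors c1@0 c2@2 c3@3, authorship ....
After op 4 (delete): buffer="dx" (len 2), cursors c1@0 c2@1 c3@1, authorship ..
After op 5 (delete): buffer="x" (len 1), cursors c1@0 c2@0 c3@0, authorship .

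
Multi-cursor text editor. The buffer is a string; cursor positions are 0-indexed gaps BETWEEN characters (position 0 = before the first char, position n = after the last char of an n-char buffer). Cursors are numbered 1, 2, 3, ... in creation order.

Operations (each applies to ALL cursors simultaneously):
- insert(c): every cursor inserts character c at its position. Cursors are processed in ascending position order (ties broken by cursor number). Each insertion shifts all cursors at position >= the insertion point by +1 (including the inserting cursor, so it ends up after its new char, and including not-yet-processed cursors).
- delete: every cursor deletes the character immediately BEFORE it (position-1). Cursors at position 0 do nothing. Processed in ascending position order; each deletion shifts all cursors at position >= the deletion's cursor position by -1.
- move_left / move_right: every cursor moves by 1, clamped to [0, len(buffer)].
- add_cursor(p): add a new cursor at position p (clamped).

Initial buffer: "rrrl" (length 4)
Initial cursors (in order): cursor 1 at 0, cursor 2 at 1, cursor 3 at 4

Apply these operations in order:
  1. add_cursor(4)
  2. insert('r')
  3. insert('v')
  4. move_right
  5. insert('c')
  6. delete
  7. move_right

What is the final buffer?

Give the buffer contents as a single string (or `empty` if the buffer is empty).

Answer: rvrrvrrlrrvv

Derivation:
After op 1 (add_cursor(4)): buffer="rrrl" (len 4), cursors c1@0 c2@1 c3@4 c4@4, authorship ....
After op 2 (insert('r')): buffer="rrrrrlrr" (len 8), cursors c1@1 c2@3 c3@8 c4@8, authorship 1.2...34
After op 3 (insert('v')): buffer="rvrrvrrlrrvv" (len 12), cursors c1@2 c2@5 c3@12 c4@12, authorship 11.22...3434
After op 4 (move_right): buffer="rvrrvrrlrrvv" (len 12), cursors c1@3 c2@6 c3@12 c4@12, authorship 11.22...3434
After op 5 (insert('c')): buffer="rvrcrvrcrlrrvvcc" (len 16), cursors c1@4 c2@8 c3@16 c4@16, authorship 11.122.2..343434
After op 6 (delete): buffer="rvrrvrrlrrvv" (len 12), cursors c1@3 c2@6 c3@12 c4@12, authorship 11.22...3434
After op 7 (move_right): buffer="rvrrvrrlrrvv" (len 12), cursors c1@4 c2@7 c3@12 c4@12, authorship 11.22...3434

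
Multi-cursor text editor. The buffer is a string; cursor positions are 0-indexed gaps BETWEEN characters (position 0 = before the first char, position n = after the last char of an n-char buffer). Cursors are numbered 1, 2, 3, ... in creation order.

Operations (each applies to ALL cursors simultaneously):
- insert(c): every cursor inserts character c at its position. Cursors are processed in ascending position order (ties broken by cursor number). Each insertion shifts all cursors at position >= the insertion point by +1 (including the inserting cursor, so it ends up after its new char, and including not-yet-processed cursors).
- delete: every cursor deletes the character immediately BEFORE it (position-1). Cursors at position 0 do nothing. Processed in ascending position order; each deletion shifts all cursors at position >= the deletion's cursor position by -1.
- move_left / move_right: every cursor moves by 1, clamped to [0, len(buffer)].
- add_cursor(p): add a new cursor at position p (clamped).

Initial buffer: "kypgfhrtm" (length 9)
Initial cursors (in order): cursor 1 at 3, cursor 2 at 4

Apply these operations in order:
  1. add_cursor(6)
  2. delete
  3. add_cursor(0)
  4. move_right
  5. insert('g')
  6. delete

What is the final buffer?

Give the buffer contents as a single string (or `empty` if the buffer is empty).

Answer: kyfrtm

Derivation:
After op 1 (add_cursor(6)): buffer="kypgfhrtm" (len 9), cursors c1@3 c2@4 c3@6, authorship .........
After op 2 (delete): buffer="kyfrtm" (len 6), cursors c1@2 c2@2 c3@3, authorship ......
After op 3 (add_cursor(0)): buffer="kyfrtm" (len 6), cursors c4@0 c1@2 c2@2 c3@3, authorship ......
After op 4 (move_right): buffer="kyfrtm" (len 6), cursors c4@1 c1@3 c2@3 c3@4, authorship ......
After op 5 (insert('g')): buffer="kgyfggrgtm" (len 10), cursors c4@2 c1@6 c2@6 c3@8, authorship .4..12.3..
After op 6 (delete): buffer="kyfrtm" (len 6), cursors c4@1 c1@3 c2@3 c3@4, authorship ......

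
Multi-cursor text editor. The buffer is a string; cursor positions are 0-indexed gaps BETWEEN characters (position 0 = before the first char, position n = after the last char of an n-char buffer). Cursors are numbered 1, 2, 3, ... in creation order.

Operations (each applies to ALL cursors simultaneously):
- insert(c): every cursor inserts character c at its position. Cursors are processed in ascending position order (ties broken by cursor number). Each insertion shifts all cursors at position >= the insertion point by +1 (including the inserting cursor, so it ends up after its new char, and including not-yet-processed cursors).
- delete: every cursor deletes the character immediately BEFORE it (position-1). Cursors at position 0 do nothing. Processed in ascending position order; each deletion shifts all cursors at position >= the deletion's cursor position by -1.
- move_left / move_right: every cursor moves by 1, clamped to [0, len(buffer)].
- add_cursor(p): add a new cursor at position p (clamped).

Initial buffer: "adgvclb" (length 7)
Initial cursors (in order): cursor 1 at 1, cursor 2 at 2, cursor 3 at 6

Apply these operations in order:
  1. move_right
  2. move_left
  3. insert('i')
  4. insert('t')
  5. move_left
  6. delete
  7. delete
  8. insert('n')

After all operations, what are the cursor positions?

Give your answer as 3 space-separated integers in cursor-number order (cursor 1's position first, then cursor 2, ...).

Answer: 1 3 8

Derivation:
After op 1 (move_right): buffer="adgvclb" (len 7), cursors c1@2 c2@3 c3@7, authorship .......
After op 2 (move_left): buffer="adgvclb" (len 7), cursors c1@1 c2@2 c3@6, authorship .......
After op 3 (insert('i')): buffer="aidigvclib" (len 10), cursors c1@2 c2@4 c3@9, authorship .1.2....3.
After op 4 (insert('t')): buffer="aitditgvclitb" (len 13), cursors c1@3 c2@6 c3@12, authorship .11.22....33.
After op 5 (move_left): buffer="aitditgvclitb" (len 13), cursors c1@2 c2@5 c3@11, authorship .11.22....33.
After op 6 (delete): buffer="atdtgvcltb" (len 10), cursors c1@1 c2@3 c3@8, authorship .1.2....3.
After op 7 (delete): buffer="ttgvctb" (len 7), cursors c1@0 c2@1 c3@5, authorship 12...3.
After op 8 (insert('n')): buffer="ntntgvcntb" (len 10), cursors c1@1 c2@3 c3@8, authorship 1122...33.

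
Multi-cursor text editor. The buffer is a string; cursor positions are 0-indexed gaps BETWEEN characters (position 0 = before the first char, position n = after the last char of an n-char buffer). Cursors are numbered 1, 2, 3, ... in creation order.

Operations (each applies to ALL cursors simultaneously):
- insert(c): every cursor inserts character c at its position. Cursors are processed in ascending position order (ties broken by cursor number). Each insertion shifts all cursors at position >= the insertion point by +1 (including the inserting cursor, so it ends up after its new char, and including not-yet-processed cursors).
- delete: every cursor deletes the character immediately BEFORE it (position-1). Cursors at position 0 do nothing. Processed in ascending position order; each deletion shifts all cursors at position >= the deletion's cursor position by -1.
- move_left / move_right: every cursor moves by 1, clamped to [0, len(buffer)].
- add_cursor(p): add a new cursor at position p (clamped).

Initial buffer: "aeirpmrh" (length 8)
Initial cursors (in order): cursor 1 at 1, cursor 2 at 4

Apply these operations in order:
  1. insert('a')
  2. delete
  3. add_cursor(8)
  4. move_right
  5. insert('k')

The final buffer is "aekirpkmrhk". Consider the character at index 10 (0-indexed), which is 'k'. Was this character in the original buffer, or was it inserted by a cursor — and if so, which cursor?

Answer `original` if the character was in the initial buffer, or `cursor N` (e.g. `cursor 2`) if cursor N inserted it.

After op 1 (insert('a')): buffer="aaeirapmrh" (len 10), cursors c1@2 c2@6, authorship .1...2....
After op 2 (delete): buffer="aeirpmrh" (len 8), cursors c1@1 c2@4, authorship ........
After op 3 (add_cursor(8)): buffer="aeirpmrh" (len 8), cursors c1@1 c2@4 c3@8, authorship ........
After op 4 (move_right): buffer="aeirpmrh" (len 8), cursors c1@2 c2@5 c3@8, authorship ........
After op 5 (insert('k')): buffer="aekirpkmrhk" (len 11), cursors c1@3 c2@7 c3@11, authorship ..1...2...3
Authorship (.=original, N=cursor N): . . 1 . . . 2 . . . 3
Index 10: author = 3

Answer: cursor 3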